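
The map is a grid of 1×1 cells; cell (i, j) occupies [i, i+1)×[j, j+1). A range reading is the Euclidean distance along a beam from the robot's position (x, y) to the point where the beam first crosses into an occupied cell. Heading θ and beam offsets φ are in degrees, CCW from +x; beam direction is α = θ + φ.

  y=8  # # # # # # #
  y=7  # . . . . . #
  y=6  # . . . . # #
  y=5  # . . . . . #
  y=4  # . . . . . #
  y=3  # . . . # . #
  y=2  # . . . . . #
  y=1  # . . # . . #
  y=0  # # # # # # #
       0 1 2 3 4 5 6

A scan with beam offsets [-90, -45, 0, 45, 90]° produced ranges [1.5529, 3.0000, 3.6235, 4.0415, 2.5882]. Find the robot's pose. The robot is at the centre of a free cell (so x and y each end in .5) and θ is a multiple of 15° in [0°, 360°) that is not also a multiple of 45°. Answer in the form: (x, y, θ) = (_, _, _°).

The pose lattice has 32·16 = 512 candidates. Test each by forward raycasting.
  (2.5, 1.5, 330°): beam 1 = 0.5774 ≠ 1.5529 ✗
  (3.5, 6.5, 300°): beam 1 = 2.8868 ≠ 1.5529 ✗
  (5.5, 3.5, 240°): beam 1 = 0.5774 ≠ 1.5529 ✗
  (5.5, 1.5, 105°): beam 1 = 0.5176 ≠ 1.5529 ✗
  …
  (2.5, 5.5, 285°): r_1=1.5529, r_2=3.0000, r_3=3.6235, r_4=4.0415, r_5=2.5882 — all match ✓
Unique over the lattice → pose = (2.5, 5.5, 285°).

(x, y, θ) = (2.5, 5.5, 285°)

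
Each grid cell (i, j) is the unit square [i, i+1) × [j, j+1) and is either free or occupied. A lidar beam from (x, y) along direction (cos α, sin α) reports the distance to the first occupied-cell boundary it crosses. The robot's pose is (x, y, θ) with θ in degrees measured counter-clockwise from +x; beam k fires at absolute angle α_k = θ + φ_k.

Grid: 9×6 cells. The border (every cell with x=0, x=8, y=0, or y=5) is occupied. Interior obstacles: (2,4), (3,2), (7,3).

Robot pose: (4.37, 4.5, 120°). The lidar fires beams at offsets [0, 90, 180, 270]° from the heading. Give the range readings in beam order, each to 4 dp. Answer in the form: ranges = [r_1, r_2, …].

beam 1: φ=0°, α=120°
  dir = (cos 120°, sin 120°) = (-0.5000, 0.8660); from cell (4,4)
  next x-line at t=0.7400, next y-line at t=0.5774; Δt_x=2.0000, Δt_y=1.1547
    y: enter (4,5) at t=0.5774 ← occupied
  → r_1 = 0.5774
beam 2: φ=90°, α=210°
  dir = (cos 210°, sin 210°) = (-0.8660, -0.5000); from cell (4,4)
  next x-line at t=0.4272, next y-line at t=1.0000; Δt_x=1.1547, Δt_y=2.0000
    x: enter (3,4) at t=0.4272
    y: enter (3,3) at t=1.0000
    x: enter (2,3) at t=1.5819
    x: enter (1,3) at t=2.7366
    y: enter (1,2) at t=3.0000
    x: enter (0,2) at t=3.8913 ← occupied
  → r_2 = 3.8913
beam 3: φ=180°, α=300°
  dir = (cos 300°, sin 300°) = (0.5000, -0.8660); from cell (4,4)
  next x-line at t=1.2600, next y-line at t=0.5774; Δt_x=2.0000, Δt_y=1.1547
    y: enter (4,3) at t=0.5774
    x: enter (5,3) at t=1.2600
    y: enter (5,2) at t=1.7321
    y: enter (5,1) at t=2.8868
    x: enter (6,1) at t=3.2600
    y: enter (6,0) at t=4.0415 ← occupied
  → r_3 = 4.0415
beam 4: φ=270°, α=30°
  dir = (cos 30°, sin 30°) = (0.8660, 0.5000); from cell (4,4)
  next x-line at t=0.7275, next y-line at t=1.0000; Δt_x=1.1547, Δt_y=2.0000
    x: enter (5,4) at t=0.7275
    y: enter (5,5) at t=1.0000 ← occupied
  → r_4 = 1.0000

ranges = [0.5774, 3.8913, 4.0415, 1.0000]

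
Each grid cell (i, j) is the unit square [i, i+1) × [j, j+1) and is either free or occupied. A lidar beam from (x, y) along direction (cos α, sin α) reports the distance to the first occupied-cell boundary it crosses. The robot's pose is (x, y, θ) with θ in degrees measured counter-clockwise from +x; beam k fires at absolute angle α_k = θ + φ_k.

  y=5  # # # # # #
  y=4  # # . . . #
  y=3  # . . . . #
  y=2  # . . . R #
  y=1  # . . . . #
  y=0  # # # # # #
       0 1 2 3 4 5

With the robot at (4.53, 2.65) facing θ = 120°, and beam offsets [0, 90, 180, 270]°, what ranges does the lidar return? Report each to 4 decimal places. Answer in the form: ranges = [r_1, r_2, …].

ranges = [2.7135, 3.3000, 0.9400, 0.5427]

beam 1: φ=0°, α=120°
  d=(-0.5000,0.8660)  start (4,2)  tX=1.0600 tY=0.4041  stride 1/|dx|=2.0000 1/|dy|=1.1547
    cross y-line → (4,3), t=0.4041
    cross x-line → (3,3), t=1.0600
    cross y-line → (3,4), t=1.5588
    cross y-line → (3,5), t=2.7135 (wall)
  → r_1 = 2.7135
beam 2: φ=90°, α=210°
  d=(-0.8660,-0.5000)  start (4,2)  tX=0.6120 tY=1.3000  stride 1/|dx|=1.1547 1/|dy|=2.0000
    cross x-line → (3,2), t=0.6120
    cross y-line → (3,1), t=1.3000
    cross x-line → (2,1), t=1.7667
    cross x-line → (1,1), t=2.9214
    cross y-line → (1,0), t=3.3000 (wall)
  → r_2 = 3.3000
beam 3: φ=180°, α=300°
  d=(0.5000,-0.8660)  start (4,2)  tX=0.9400 tY=0.7506  stride 1/|dx|=2.0000 1/|dy|=1.1547
    cross y-line → (4,1), t=0.7506
    cross x-line → (5,1), t=0.9400 (wall)
  → r_3 = 0.9400
beam 4: φ=270°, α=30°
  d=(0.8660,0.5000)  start (4,2)  tX=0.5427 tY=0.7000  stride 1/|dx|=1.1547 1/|dy|=2.0000
    cross x-line → (5,2), t=0.5427 (wall)
  → r_4 = 0.5427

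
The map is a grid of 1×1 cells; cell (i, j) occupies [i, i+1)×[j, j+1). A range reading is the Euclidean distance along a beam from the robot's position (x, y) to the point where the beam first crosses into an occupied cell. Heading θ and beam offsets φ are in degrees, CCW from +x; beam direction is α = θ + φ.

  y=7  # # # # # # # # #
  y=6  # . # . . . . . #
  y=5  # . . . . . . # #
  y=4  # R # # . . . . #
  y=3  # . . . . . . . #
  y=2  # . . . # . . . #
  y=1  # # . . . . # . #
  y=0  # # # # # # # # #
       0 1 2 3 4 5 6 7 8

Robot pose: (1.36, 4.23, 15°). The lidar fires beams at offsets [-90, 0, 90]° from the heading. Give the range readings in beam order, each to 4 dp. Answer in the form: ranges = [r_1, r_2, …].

ranges = [2.3087, 0.6626, 1.3909]

beam 1: φ=-90°, α=285°
  d=(0.2588,-0.9659)  start (1,4)  tX=2.4728 tY=0.2381  stride 1/|dx|=3.8637 1/|dy|=1.0353
    cross y-line → (1,3), t=0.2381
    cross y-line → (1,2), t=1.2734
    cross y-line → (1,1), t=2.3087 (wall)
  → r_1 = 2.3087
beam 2: φ=0°, α=15°
  d=(0.9659,0.2588)  start (1,4)  tX=0.6626 tY=2.9751  stride 1/|dx|=1.0353 1/|dy|=3.8637
    cross x-line → (2,4), t=0.6626 (wall)
  → r_2 = 0.6626
beam 3: φ=90°, α=105°
  d=(-0.2588,0.9659)  start (1,4)  tX=1.3909 tY=0.7972  stride 1/|dx|=3.8637 1/|dy|=1.0353
    cross y-line → (1,5), t=0.7972
    cross x-line → (0,5), t=1.3909 (wall)
  → r_3 = 1.3909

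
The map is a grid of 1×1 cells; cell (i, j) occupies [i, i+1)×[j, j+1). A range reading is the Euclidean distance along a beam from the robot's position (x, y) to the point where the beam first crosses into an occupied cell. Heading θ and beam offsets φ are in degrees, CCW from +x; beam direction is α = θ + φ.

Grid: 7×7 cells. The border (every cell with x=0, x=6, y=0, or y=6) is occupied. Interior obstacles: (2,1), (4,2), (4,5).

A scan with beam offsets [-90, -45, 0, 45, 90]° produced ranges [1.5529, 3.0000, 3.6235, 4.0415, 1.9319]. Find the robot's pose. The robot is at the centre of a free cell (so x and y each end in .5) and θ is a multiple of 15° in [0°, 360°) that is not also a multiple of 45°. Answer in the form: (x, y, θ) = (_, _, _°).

(x, y, θ) = (2.5, 4.5, 285°)

The pose lattice has 22·16 = 352 candidates. Test each by forward raycasting.
  (2.5, 4.5, 15°): beam 1 = 3.6235 ≠ 1.5529 ✗
  (5.5, 2.5, 195°): beam 1 = 2.5882 ≠ 1.5529 ✗
  (1.5, 3.5, 255°): beam 1 = 0.5176 ≠ 1.5529 ✗
  …
  (2.5, 4.5, 285°): r_1=1.5529, r_2=3.0000, r_3=3.6235, r_4=4.0415, r_5=1.9319 — all match ✓
No second candidate reproduces the full scan.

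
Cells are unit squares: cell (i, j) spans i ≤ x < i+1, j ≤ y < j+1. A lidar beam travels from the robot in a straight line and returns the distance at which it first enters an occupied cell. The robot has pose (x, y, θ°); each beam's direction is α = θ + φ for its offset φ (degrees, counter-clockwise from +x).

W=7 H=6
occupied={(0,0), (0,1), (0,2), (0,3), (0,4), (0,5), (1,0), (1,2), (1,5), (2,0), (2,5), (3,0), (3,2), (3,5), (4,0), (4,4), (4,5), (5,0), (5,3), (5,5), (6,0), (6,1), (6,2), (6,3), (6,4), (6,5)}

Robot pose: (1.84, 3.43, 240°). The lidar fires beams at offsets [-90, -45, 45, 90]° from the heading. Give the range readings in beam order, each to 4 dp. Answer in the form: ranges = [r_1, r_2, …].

beam 1: φ=-90°, α=150°
  dir = (cos 150°, sin 150°) = (-0.8660, 0.5000); from cell (1,3)
  next x-line at t=0.9699, next y-line at t=1.1400; Δt_x=1.1547, Δt_y=2.0000
    x: enter (0,3) at t=0.9699 ← occupied
  → r_1 = 0.9699
beam 2: φ=-45°, α=195°
  dir = (cos 195°, sin 195°) = (-0.9659, -0.2588); from cell (1,3)
  next x-line at t=0.8696, next y-line at t=1.6614; Δt_x=1.0353, Δt_y=3.8637
    x: enter (0,3) at t=0.8696 ← occupied
  → r_2 = 0.8696
beam 3: φ=45°, α=285°
  dir = (cos 285°, sin 285°) = (0.2588, -0.9659); from cell (1,3)
  next x-line at t=0.6182, next y-line at t=0.4452; Δt_x=3.8637, Δt_y=1.0353
    y: enter (1,2) at t=0.4452 ← occupied
  → r_3 = 0.4452
beam 4: φ=90°, α=330°
  dir = (cos 330°, sin 330°) = (0.8660, -0.5000); from cell (1,3)
  next x-line at t=0.1848, next y-line at t=0.8600; Δt_x=1.1547, Δt_y=2.0000
    x: enter (2,3) at t=0.1848
    y: enter (2,2) at t=0.8600
    x: enter (3,2) at t=1.3395 ← occupied
  → r_4 = 1.3395

ranges = [0.9699, 0.8696, 0.4452, 1.3395]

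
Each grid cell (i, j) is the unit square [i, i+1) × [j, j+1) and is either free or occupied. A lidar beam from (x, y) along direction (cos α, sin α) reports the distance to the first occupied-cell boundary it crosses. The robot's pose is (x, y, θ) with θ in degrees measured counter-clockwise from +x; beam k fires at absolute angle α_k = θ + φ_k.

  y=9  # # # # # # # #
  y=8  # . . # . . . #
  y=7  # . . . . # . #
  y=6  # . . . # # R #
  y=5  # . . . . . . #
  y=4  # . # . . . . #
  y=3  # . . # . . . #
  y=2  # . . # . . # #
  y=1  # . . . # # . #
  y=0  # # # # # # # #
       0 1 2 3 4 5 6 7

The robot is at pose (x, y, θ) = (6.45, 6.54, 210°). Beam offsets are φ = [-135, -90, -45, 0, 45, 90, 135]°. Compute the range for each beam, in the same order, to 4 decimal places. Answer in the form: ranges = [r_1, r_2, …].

ranges = [2.1250, 0.9000, 0.4659, 0.5196, 4.7002, 1.1000, 0.5694]

beam 1: φ=-135°, α=75°
  direction (0.2588, 0.9659); cell (6,6); t to first gridline: x 2.1250, y 0.4762 (then +3.8637 / +1.0353)
    (6,7) via y @ 0.4762
    (6,8) via y @ 1.5115
    (7,8) via x @ 2.1250  # hit
  → r_1 = 2.1250
beam 2: φ=-90°, α=120°
  direction (-0.5000, 0.8660); cell (6,6); t to first gridline: x 0.9000, y 0.5312 (then +2.0000 / +1.1547)
    (6,7) via y @ 0.5312
    (5,7) via x @ 0.9000  # hit
  → r_2 = 0.9000
beam 3: φ=-45°, α=165°
  direction (-0.9659, 0.2588); cell (6,6); t to first gridline: x 0.4659, y 1.7773 (then +1.0353 / +3.8637)
    (5,6) via x @ 0.4659  # hit
  → r_3 = 0.4659
beam 4: φ=0°, α=210°
  direction (-0.8660, -0.5000); cell (6,6); t to first gridline: x 0.5196, y 1.0800 (then +1.1547 / +2.0000)
    (5,6) via x @ 0.5196  # hit
  → r_4 = 0.5196
beam 5: φ=45°, α=255°
  direction (-0.2588, -0.9659); cell (6,6); t to first gridline: x 1.7387, y 0.5590 (then +3.8637 / +1.0353)
    (6,5) via y @ 0.5590
    (6,4) via y @ 1.5943
    (5,4) via x @ 1.7387
    (5,3) via y @ 2.6296
    (5,2) via y @ 3.6649
    (5,1) via y @ 4.7002  # hit
  → r_5 = 4.7002
beam 6: φ=90°, α=300°
  direction (0.5000, -0.8660); cell (6,6); t to first gridline: x 1.1000, y 0.6235 (then +2.0000 / +1.1547)
    (6,5) via y @ 0.6235
    (7,5) via x @ 1.1000  # hit
  → r_6 = 1.1000
beam 7: φ=135°, α=345°
  direction (0.9659, -0.2588); cell (6,6); t to first gridline: x 0.5694, y 2.0864 (then +1.0353 / +3.8637)
    (7,6) via x @ 0.5694  # hit
  → r_7 = 0.5694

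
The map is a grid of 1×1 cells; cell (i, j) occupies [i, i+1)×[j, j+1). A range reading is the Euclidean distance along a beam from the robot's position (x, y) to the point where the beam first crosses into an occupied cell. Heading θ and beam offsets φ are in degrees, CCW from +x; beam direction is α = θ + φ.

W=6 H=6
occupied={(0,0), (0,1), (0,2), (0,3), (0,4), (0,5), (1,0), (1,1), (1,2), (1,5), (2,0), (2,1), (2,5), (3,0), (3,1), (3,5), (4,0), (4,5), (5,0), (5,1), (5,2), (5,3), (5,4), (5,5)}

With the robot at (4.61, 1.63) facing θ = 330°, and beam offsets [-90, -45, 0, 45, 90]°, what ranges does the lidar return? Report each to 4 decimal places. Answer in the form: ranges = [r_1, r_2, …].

beam 1: φ=-90°, α=240°
  d=(-0.5000,-0.8660)  start (4,1)  tX=1.2200 tY=0.7275  stride 1/|dx|=2.0000 1/|dy|=1.1547
    cross y-line → (4,0), t=0.7275 (wall)
  → r_1 = 0.7275
beam 2: φ=-45°, α=285°
  d=(0.2588,-0.9659)  start (4,1)  tX=1.5068 tY=0.6522  stride 1/|dx|=3.8637 1/|dy|=1.0353
    cross y-line → (4,0), t=0.6522 (wall)
  → r_2 = 0.6522
beam 3: φ=0°, α=330°
  d=(0.8660,-0.5000)  start (4,1)  tX=0.4503 tY=1.2600  stride 1/|dx|=1.1547 1/|dy|=2.0000
    cross x-line → (5,1), t=0.4503 (wall)
  → r_3 = 0.4503
beam 4: φ=45°, α=15°
  d=(0.9659,0.2588)  start (4,1)  tX=0.4038 tY=1.4296  stride 1/|dx|=1.0353 1/|dy|=3.8637
    cross x-line → (5,1), t=0.4038 (wall)
  → r_4 = 0.4038
beam 5: φ=90°, α=60°
  d=(0.5000,0.8660)  start (4,1)  tX=0.7800 tY=0.4272  stride 1/|dx|=2.0000 1/|dy|=1.1547
    cross y-line → (4,2), t=0.4272
    cross x-line → (5,2), t=0.7800 (wall)
  → r_5 = 0.7800

ranges = [0.7275, 0.6522, 0.4503, 0.4038, 0.7800]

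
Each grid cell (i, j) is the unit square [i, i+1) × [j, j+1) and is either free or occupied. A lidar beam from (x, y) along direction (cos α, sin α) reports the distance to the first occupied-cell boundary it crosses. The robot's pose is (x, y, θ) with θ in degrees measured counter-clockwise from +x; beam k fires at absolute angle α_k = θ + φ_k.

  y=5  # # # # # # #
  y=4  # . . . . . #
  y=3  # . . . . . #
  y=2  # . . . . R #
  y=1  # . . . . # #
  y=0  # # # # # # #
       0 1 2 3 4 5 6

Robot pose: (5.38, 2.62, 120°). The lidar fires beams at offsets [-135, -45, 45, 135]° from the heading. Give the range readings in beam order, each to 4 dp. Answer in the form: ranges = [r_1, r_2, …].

beam 1: φ=-135°, α=345°
  dir = (cos 345°, sin 345°) = (0.9659, -0.2588); from cell (5,2)
  next x-line at t=0.6419, next y-line at t=2.3955; Δt_x=1.0353, Δt_y=3.8637
    x: enter (6,2) at t=0.6419 ← occupied
  → r_1 = 0.6419
beam 2: φ=-45°, α=75°
  dir = (cos 75°, sin 75°) = (0.2588, 0.9659); from cell (5,2)
  next x-line at t=2.3955, next y-line at t=0.3934; Δt_x=3.8637, Δt_y=1.0353
    y: enter (5,3) at t=0.3934
    y: enter (5,4) at t=1.4287
    x: enter (6,4) at t=2.3955 ← occupied
  → r_2 = 2.3955
beam 3: φ=45°, α=165°
  dir = (cos 165°, sin 165°) = (-0.9659, 0.2588); from cell (5,2)
  next x-line at t=0.3934, next y-line at t=1.4682; Δt_x=1.0353, Δt_y=3.8637
    x: enter (4,2) at t=0.3934
    x: enter (3,2) at t=1.4287
    y: enter (3,3) at t=1.4682
    x: enter (2,3) at t=2.4640
    x: enter (1,3) at t=3.4992
    x: enter (0,3) at t=4.5345 ← occupied
  → r_3 = 4.5345
beam 4: φ=135°, α=255°
  dir = (cos 255°, sin 255°) = (-0.2588, -0.9659); from cell (5,2)
  next x-line at t=1.4682, next y-line at t=0.6419; Δt_x=3.8637, Δt_y=1.0353
    y: enter (5,1) at t=0.6419 ← occupied
  → r_4 = 0.6419

ranges = [0.6419, 2.3955, 4.5345, 0.6419]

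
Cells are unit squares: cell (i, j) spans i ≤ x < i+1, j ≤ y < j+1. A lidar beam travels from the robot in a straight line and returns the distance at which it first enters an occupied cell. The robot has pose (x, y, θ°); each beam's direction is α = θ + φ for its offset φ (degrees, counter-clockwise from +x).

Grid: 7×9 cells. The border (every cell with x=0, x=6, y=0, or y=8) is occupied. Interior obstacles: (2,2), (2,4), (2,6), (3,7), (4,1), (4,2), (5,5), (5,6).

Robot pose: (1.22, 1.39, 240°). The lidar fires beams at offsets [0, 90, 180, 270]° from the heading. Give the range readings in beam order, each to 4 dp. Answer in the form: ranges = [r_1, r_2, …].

beam 1: φ=0°, α=240°
  d=(-0.5000,-0.8660)  start (1,1)  tX=0.4400 tY=0.4503  stride 1/|dx|=2.0000 1/|dy|=1.1547
    cross x-line → (0,1), t=0.4400 (wall)
  → r_1 = 0.4400
beam 2: φ=90°, α=330°
  d=(0.8660,-0.5000)  start (1,1)  tX=0.9007 tY=0.7800  stride 1/|dx|=1.1547 1/|dy|=2.0000
    cross y-line → (1,0), t=0.7800 (wall)
  → r_2 = 0.7800
beam 3: φ=180°, α=60°
  d=(0.5000,0.8660)  start (1,1)  tX=1.5600 tY=0.7044  stride 1/|dx|=2.0000 1/|dy|=1.1547
    cross y-line → (1,2), t=0.7044
    cross x-line → (2,2), t=1.5600 (wall)
  → r_3 = 1.5600
beam 4: φ=270°, α=150°
  d=(-0.8660,0.5000)  start (1,1)  tX=0.2540 tY=1.2200  stride 1/|dx|=1.1547 1/|dy|=2.0000
    cross x-line → (0,1), t=0.2540 (wall)
  → r_4 = 0.2540

ranges = [0.4400, 0.7800, 1.5600, 0.2540]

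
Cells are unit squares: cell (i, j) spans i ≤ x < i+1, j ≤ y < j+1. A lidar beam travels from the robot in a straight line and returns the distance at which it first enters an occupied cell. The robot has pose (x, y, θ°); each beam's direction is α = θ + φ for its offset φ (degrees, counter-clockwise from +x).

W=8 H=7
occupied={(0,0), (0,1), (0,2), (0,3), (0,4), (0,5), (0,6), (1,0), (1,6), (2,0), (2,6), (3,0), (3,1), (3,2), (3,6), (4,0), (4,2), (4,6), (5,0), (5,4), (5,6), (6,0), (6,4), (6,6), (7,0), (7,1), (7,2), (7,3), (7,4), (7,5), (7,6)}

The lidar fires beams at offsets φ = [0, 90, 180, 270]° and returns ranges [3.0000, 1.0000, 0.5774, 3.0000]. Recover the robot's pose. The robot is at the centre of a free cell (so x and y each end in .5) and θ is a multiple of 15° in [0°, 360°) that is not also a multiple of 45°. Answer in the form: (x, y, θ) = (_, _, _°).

(x, y, θ) = (1.5, 4.5, 30°)

The pose lattice has 25·16 = 400 candidates. Test each by forward raycasting.
  (1.5, 5.5, 240°): beam 1 = 1.0000 ≠ 3.0000 ✗
  (1.5, 2.5, 120°): beam 1 = 1.0000 ≠ 3.0000 ✗
  (5.5, 2.5, 255°): beam 1 = 1.5529 ≠ 3.0000 ✗
  (5.5, 1.5, 210°): beam 1 = 1.0000 ≠ 3.0000 ✗
  …
  (1.5, 4.5, 30°): r_1=3.0000, r_2=1.0000, r_3=0.5774, r_4=3.0000 — all match ✓
Only this pose fits every beam.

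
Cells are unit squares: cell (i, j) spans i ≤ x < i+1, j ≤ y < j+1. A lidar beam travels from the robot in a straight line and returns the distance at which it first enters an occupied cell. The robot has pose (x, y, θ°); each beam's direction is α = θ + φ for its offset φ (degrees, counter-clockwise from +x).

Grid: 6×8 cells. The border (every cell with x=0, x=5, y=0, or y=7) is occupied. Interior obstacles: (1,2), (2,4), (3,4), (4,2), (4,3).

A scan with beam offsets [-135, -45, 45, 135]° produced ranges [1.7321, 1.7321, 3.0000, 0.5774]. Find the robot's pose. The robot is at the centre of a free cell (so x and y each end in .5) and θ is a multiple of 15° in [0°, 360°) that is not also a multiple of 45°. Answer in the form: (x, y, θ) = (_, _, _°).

(x, y, θ) = (2.5, 2.5, 75°)

Enumerate (i+0.5, j+0.5, θ) over the 19 free cells and 16 admissible headings. For each, cast all 4 beams and compare to the given ranges.
  (4.5, 1.5, 165°): beam 1 = 0.5774 ≠ 1.7321 ✗
  (4.5, 4.5, 75°): beam 1 = 0.5774 ≠ 1.7321 ✗
  (3.5, 6.5, 165°): beam 1 = 1.0000 ≠ 1.7321 ✗
  (1.5, 5.5, 240°): beam 1 = 1.5529 ≠ 1.7321 ✗
  …
  (2.5, 2.5, 75°): r_1=1.7321, r_2=1.7321, r_3=3.0000, r_4=0.5774 — all match ✓
Unique over the lattice → pose = (2.5, 2.5, 75°).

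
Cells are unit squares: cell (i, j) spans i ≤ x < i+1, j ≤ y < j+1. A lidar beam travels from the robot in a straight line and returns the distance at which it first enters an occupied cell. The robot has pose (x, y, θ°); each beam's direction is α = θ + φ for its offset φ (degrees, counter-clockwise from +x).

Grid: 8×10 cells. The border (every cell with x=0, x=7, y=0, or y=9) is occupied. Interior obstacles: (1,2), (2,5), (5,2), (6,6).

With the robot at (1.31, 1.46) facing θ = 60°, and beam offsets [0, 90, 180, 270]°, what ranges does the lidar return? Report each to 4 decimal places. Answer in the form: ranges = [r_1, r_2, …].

beam 1: φ=0°, α=60°
  d=(0.5000,0.8660)  start (1,1)  tX=1.3800 tY=0.6235  stride 1/|dx|=2.0000 1/|dy|=1.1547
    cross y-line → (1,2), t=0.6235 (wall)
  → r_1 = 0.6235
beam 2: φ=90°, α=150°
  d=(-0.8660,0.5000)  start (1,1)  tX=0.3580 tY=1.0800  stride 1/|dx|=1.1547 1/|dy|=2.0000
    cross x-line → (0,1), t=0.3580 (wall)
  → r_2 = 0.3580
beam 3: φ=180°, α=240°
  d=(-0.5000,-0.8660)  start (1,1)  tX=0.6200 tY=0.5312  stride 1/|dx|=2.0000 1/|dy|=1.1547
    cross y-line → (1,0), t=0.5312 (wall)
  → r_3 = 0.5312
beam 4: φ=270°, α=330°
  d=(0.8660,-0.5000)  start (1,1)  tX=0.7967 tY=0.9200  stride 1/|dx|=1.1547 1/|dy|=2.0000
    cross x-line → (2,1), t=0.7967
    cross y-line → (2,0), t=0.9200 (wall)
  → r_4 = 0.9200

ranges = [0.6235, 0.3580, 0.5312, 0.9200]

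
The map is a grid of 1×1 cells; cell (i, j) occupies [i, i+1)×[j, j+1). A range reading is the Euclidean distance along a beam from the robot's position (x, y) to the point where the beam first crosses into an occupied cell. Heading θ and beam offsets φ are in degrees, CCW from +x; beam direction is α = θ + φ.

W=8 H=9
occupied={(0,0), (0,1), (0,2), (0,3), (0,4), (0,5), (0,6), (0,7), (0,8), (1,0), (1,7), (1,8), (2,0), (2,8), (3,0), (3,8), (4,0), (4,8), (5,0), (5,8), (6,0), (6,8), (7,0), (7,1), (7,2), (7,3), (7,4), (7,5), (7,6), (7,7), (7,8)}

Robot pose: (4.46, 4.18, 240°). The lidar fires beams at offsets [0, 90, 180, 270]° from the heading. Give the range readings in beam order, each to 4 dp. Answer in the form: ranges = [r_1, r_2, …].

ranges = [3.6719, 2.9329, 4.4110, 3.9953]

beam 1: φ=0°, α=240°
  direction (-0.5000, -0.8660); cell (4,4); t to first gridline: x 0.9200, y 0.2078 (then +2.0000 / +1.1547)
    (4,3) via y @ 0.2078
    (3,3) via x @ 0.9200
    (3,2) via y @ 1.3625
    (3,1) via y @ 2.5172
    (2,1) via x @ 2.9200
    (2,0) via y @ 3.6719  # hit
  → r_1 = 3.6719
beam 2: φ=90°, α=330°
  direction (0.8660, -0.5000); cell (4,4); t to first gridline: x 0.6235, y 0.3600 (then +1.1547 / +2.0000)
    (4,3) via y @ 0.3600
    (5,3) via x @ 0.6235
    (6,3) via x @ 1.7782
    (6,2) via y @ 2.3600
    (7,2) via x @ 2.9329  # hit
  → r_2 = 2.9329
beam 3: φ=180°, α=60°
  direction (0.5000, 0.8660); cell (4,4); t to first gridline: x 1.0800, y 0.9469 (then +2.0000 / +1.1547)
    (4,5) via y @ 0.9469
    (5,5) via x @ 1.0800
    (5,6) via y @ 2.1016
    (6,6) via x @ 3.0800
    (6,7) via y @ 3.2563
    (6,8) via y @ 4.4110  # hit
  → r_3 = 4.4110
beam 4: φ=270°, α=150°
  direction (-0.8660, 0.5000); cell (4,4); t to first gridline: x 0.5312, y 1.6400 (then +1.1547 / +2.0000)
    (3,4) via x @ 0.5312
    (3,5) via y @ 1.6400
    (2,5) via x @ 1.6859
    (1,5) via x @ 2.8406
    (1,6) via y @ 3.6400
    (0,6) via x @ 3.9953  # hit
  → r_4 = 3.9953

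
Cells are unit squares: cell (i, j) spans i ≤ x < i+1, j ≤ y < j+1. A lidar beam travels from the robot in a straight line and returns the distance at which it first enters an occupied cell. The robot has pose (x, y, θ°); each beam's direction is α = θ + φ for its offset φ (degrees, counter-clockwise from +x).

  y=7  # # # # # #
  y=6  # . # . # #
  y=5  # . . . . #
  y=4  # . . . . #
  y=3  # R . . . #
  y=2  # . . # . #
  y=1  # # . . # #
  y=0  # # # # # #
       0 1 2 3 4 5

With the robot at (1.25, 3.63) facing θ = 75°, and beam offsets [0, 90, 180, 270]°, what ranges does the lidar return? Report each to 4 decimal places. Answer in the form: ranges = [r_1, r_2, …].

beam 1: φ=0°, α=75°
  cosα=0.2588 sinα=0.9659 | (1,3) | tMaxX 2.8978 tMaxY 0.3831 | tΔX 3.8637 tΔY 1.0353
    t=0.3831 [y] (1,4)
    t=1.4183 [y] (1,5)
    t=2.4536 [y] (1,6)
    t=2.8978 [x] (2,6) — stop
  → r_1 = 2.8978
beam 2: φ=90°, α=165°
  cosα=-0.9659 sinα=0.2588 | (1,3) | tMaxX 0.2588 tMaxY 1.4296 | tΔX 1.0353 tΔY 3.8637
    t=0.2588 [x] (0,3) — stop
  → r_2 = 0.2588
beam 3: φ=180°, α=255°
  cosα=-0.2588 sinα=-0.9659 | (1,3) | tMaxX 0.9659 tMaxY 0.6522 | tΔX 3.8637 tΔY 1.0353
    t=0.6522 [y] (1,2)
    t=0.9659 [x] (0,2) — stop
  → r_3 = 0.9659
beam 4: φ=270°, α=345°
  cosα=0.9659 sinα=-0.2588 | (1,3) | tMaxX 0.7765 tMaxY 2.4341 | tΔX 1.0353 tΔY 3.8637
    t=0.7765 [x] (2,3)
    t=1.8117 [x] (3,3)
    t=2.4341 [y] (3,2) — stop
  → r_4 = 2.4341

ranges = [2.8978, 0.2588, 0.9659, 2.4341]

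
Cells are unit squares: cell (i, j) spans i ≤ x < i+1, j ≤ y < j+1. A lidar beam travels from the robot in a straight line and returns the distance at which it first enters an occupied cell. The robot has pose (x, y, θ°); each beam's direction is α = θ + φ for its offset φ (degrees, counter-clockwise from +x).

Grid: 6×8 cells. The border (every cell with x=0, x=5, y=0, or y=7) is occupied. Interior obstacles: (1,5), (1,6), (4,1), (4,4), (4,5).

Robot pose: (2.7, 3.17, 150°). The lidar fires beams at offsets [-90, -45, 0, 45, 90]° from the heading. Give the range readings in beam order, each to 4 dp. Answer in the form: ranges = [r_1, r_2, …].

ranges = [2.6000, 2.7046, 1.9630, 1.7600, 2.5057]

beam 1: φ=-90°, α=60°
  direction (0.5000, 0.8660); cell (2,3); t to first gridline: x 0.6000, y 0.9584 (then +2.0000 / +1.1547)
    (3,3) via x @ 0.6000
    (3,4) via y @ 0.9584
    (3,5) via y @ 2.1131
    (4,5) via x @ 2.6000  # hit
  → r_1 = 2.6000
beam 2: φ=-45°, α=105°
  direction (-0.2588, 0.9659); cell (2,3); t to first gridline: x 2.7046, y 0.8593 (then +3.8637 / +1.0353)
    (2,4) via y @ 0.8593
    (2,5) via y @ 1.8946
    (1,5) via x @ 2.7046  # hit
  → r_2 = 2.7046
beam 3: φ=0°, α=150°
  direction (-0.8660, 0.5000); cell (2,3); t to first gridline: x 0.8083, y 1.6600 (then +1.1547 / +2.0000)
    (1,3) via x @ 0.8083
    (1,4) via y @ 1.6600
    (0,4) via x @ 1.9630  # hit
  → r_3 = 1.9630
beam 4: φ=45°, α=195°
  direction (-0.9659, -0.2588); cell (2,3); t to first gridline: x 0.7247, y 0.6568 (then +1.0353 / +3.8637)
    (2,2) via y @ 0.6568
    (1,2) via x @ 0.7247
    (0,2) via x @ 1.7600  # hit
  → r_4 = 1.7600
beam 5: φ=90°, α=240°
  direction (-0.5000, -0.8660); cell (2,3); t to first gridline: x 1.4000, y 0.1963 (then +2.0000 / +1.1547)
    (2,2) via y @ 0.1963
    (2,1) via y @ 1.3510
    (1,1) via x @ 1.4000
    (1,0) via y @ 2.5057  # hit
  → r_5 = 2.5057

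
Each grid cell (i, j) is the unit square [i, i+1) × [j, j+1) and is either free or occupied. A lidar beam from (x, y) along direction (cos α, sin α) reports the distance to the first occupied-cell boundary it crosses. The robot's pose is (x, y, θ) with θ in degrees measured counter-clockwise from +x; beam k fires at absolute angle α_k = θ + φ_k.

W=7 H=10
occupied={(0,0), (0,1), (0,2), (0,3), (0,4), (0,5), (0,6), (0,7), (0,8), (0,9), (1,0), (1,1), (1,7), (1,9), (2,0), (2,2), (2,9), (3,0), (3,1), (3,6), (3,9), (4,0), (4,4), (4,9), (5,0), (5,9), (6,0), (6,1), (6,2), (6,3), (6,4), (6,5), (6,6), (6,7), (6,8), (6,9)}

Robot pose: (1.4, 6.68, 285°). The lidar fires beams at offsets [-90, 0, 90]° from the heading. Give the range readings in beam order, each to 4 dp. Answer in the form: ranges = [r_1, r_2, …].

beam 1: φ=-90°, α=195°
  d=(-0.9659,-0.2588)  start (1,6)  tX=0.4141 tY=2.6273  stride 1/|dx|=1.0353 1/|dy|=3.8637
    cross x-line → (0,6), t=0.4141 (wall)
  → r_1 = 0.4141
beam 2: φ=0°, α=285°
  d=(0.2588,-0.9659)  start (1,6)  tX=2.3182 tY=0.7040  stride 1/|dx|=3.8637 1/|dy|=1.0353
    cross y-line → (1,5), t=0.7040
    cross y-line → (1,4), t=1.7393
    cross x-line → (2,4), t=2.3182
    cross y-line → (2,3), t=2.7745
    cross y-line → (2,2), t=3.8098 (wall)
  → r_2 = 3.8098
beam 3: φ=90°, α=15°
  d=(0.9659,0.2588)  start (1,6)  tX=0.6212 tY=1.2364  stride 1/|dx|=1.0353 1/|dy|=3.8637
    cross x-line → (2,6), t=0.6212
    cross y-line → (2,7), t=1.2364
    cross x-line → (3,7), t=1.6564
    cross x-line → (4,7), t=2.6917
    cross x-line → (5,7), t=3.7270
    cross x-line → (6,7), t=4.7623 (wall)
  → r_3 = 4.7623

ranges = [0.4141, 3.8098, 4.7623]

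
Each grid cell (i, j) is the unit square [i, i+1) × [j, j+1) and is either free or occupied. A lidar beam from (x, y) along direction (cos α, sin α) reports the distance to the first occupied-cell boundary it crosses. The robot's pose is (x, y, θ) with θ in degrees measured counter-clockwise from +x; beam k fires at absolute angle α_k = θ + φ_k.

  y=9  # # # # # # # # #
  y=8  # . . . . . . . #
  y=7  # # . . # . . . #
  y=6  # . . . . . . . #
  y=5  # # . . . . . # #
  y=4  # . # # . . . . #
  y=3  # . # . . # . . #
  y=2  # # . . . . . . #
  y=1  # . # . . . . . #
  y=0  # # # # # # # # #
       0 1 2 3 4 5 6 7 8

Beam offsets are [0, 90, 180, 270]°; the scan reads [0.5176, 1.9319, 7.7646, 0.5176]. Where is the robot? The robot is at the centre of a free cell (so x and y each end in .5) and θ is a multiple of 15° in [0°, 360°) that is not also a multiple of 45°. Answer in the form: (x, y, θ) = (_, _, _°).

Enumerate (i+0.5, j+0.5, θ) over the 46 free cells and 16 admissible headings. For each, cast all 4 beams and compare to the given ranges.
  (7.5, 3.5, 150°): beam 1 = 7.0000 ≠ 0.5176 ✗
  (4.5, 4.5, 285°): beam 1 = 3.6235 ≠ 0.5176 ✗
  (1.5, 3.5, 30°): beam 1 = 0.5774 ≠ 0.5176 ✗
  (7.5, 2.5, 60°): beam 1 = 1.0000 ≠ 0.5176 ✗
  …
  (7.5, 8.5, 75°): r_1=0.5176, r_2=1.9319, r_3=7.7646, r_4=0.5176 — all match ✓
Only this pose fits every beam.

(x, y, θ) = (7.5, 8.5, 75°)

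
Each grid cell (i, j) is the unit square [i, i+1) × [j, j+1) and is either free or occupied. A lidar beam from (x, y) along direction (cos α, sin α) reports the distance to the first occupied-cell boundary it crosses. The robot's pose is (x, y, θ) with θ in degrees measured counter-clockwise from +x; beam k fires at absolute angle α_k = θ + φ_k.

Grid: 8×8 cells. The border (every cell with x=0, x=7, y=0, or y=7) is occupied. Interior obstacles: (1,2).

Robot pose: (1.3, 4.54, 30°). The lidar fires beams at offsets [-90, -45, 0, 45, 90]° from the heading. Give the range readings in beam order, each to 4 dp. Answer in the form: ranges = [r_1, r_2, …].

ranges = [4.0876, 5.9011, 4.9200, 2.5468, 0.6000]

beam 1: φ=-90°, α=300°
  direction (0.5000, -0.8660); cell (1,4); t to first gridline: x 1.4000, y 0.6235 (then +2.0000 / +1.1547)
    (1,3) via y @ 0.6235
    (2,3) via x @ 1.4000
    (2,2) via y @ 1.7782
    (2,1) via y @ 2.9329
    (3,1) via x @ 3.4000
    (3,0) via y @ 4.0876  # hit
  → r_1 = 4.0876
beam 2: φ=-45°, α=345°
  direction (0.9659, -0.2588); cell (1,4); t to first gridline: x 0.7247, y 2.0864 (then +1.0353 / +3.8637)
    (2,4) via x @ 0.7247
    (3,4) via x @ 1.7600
    (3,3) via y @ 2.0864
    (4,3) via x @ 2.7952
    (5,3) via x @ 3.8305
    (6,3) via x @ 4.8658
    (7,3) via x @ 5.9011  # hit
  → r_2 = 5.9011
beam 3: φ=0°, α=30°
  direction (0.8660, 0.5000); cell (1,4); t to first gridline: x 0.8083, y 0.9200 (then +1.1547 / +2.0000)
    (2,4) via x @ 0.8083
    (2,5) via y @ 0.9200
    (3,5) via x @ 1.9630
    (3,6) via y @ 2.9200
    (4,6) via x @ 3.1177
    (5,6) via x @ 4.2724
    (5,7) via y @ 4.9200  # hit
  → r_3 = 4.9200
beam 4: φ=45°, α=75°
  direction (0.2588, 0.9659); cell (1,4); t to first gridline: x 2.7046, y 0.4762 (then +3.8637 / +1.0353)
    (1,5) via y @ 0.4762
    (1,6) via y @ 1.5115
    (1,7) via y @ 2.5468  # hit
  → r_4 = 2.5468
beam 5: φ=90°, α=120°
  direction (-0.5000, 0.8660); cell (1,4); t to first gridline: x 0.6000, y 0.5312 (then +2.0000 / +1.1547)
    (1,5) via y @ 0.5312
    (0,5) via x @ 0.6000  # hit
  → r_5 = 0.6000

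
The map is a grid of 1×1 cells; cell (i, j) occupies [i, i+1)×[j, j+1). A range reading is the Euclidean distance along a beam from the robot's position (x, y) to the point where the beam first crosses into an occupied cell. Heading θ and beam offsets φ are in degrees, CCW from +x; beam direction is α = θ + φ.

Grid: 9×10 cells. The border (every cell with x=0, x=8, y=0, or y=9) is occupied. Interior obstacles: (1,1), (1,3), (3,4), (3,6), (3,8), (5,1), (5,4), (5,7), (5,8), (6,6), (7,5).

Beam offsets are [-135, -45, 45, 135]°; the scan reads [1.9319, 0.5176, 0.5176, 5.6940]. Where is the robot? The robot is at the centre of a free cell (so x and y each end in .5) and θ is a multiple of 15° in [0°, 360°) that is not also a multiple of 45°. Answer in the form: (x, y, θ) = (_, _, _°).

(x, y, θ) = (2.5, 1.5, 240°)

Candidates: 45 free-cell centres × 16 headings = 720 poses. Raycast each; keep the one whose scan matches to 4 dp.
  (7.5, 7.5, 120°): beam 1 = 0.5176 ≠ 1.9319 ✗
  (2.5, 3.5, 30°): beam 2 = 5.6940 ≠ 0.5176 ✗
  (7.5, 6.5, 30°): beam 1 = 0.5176 ≠ 1.9319 ✗
  (6.5, 5.5, 210°): beam 1 = 0.5176 ≠ 1.9319 ✗
  …
  (2.5, 1.5, 240°): r_1=1.9319, r_2=0.5176, r_3=0.5176, r_4=5.6940 — all match ✓
No second candidate reproduces the full scan.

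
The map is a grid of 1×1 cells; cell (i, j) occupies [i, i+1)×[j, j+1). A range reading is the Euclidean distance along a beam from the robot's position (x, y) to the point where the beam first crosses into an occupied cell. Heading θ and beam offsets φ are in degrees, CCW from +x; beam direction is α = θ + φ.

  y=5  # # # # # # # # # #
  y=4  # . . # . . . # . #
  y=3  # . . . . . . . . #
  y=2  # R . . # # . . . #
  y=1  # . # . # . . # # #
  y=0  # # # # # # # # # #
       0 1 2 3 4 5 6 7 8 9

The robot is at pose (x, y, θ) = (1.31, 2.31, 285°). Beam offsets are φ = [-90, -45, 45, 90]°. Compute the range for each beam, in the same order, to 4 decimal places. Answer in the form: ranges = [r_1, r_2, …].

ranges = [0.3209, 0.6200, 0.7967, 6.5297]

beam 1: φ=-90°, α=195°
  d=(-0.9659,-0.2588)  start (1,2)  tX=0.3209 tY=1.1977  stride 1/|dx|=1.0353 1/|dy|=3.8637
    cross x-line → (0,2), t=0.3209 (wall)
  → r_1 = 0.3209
beam 2: φ=-45°, α=240°
  d=(-0.5000,-0.8660)  start (1,2)  tX=0.6200 tY=0.3580  stride 1/|dx|=2.0000 1/|dy|=1.1547
    cross y-line → (1,1), t=0.3580
    cross x-line → (0,1), t=0.6200 (wall)
  → r_2 = 0.6200
beam 3: φ=45°, α=330°
  d=(0.8660,-0.5000)  start (1,2)  tX=0.7967 tY=0.6200  stride 1/|dx|=1.1547 1/|dy|=2.0000
    cross y-line → (1,1), t=0.6200
    cross x-line → (2,1), t=0.7967 (wall)
  → r_3 = 0.7967
beam 4: φ=90°, α=15°
  d=(0.9659,0.2588)  start (1,2)  tX=0.7143 tY=2.6660  stride 1/|dx|=1.0353 1/|dy|=3.8637
    cross x-line → (2,2), t=0.7143
    cross x-line → (3,2), t=1.7496
    cross y-line → (3,3), t=2.6660
    cross x-line → (4,3), t=2.7849
    cross x-line → (5,3), t=3.8202
    cross x-line → (6,3), t=4.8554
    cross x-line → (7,3), t=5.8907
    cross y-line → (7,4), t=6.5297 (wall)
  → r_4 = 6.5297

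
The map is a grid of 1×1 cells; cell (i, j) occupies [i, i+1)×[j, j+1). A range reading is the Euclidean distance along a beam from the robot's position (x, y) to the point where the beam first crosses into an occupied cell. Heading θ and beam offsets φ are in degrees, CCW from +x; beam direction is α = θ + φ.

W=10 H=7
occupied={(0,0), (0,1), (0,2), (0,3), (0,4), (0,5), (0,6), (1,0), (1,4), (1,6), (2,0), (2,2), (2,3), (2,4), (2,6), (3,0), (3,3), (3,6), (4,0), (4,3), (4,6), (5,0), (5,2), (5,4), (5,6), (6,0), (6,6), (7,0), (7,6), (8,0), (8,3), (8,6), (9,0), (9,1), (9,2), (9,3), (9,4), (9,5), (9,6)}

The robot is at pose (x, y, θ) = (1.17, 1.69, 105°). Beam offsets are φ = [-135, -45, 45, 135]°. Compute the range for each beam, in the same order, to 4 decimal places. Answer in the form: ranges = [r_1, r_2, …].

beam 1: φ=-135°, α=330°
  dir = (cos 330°, sin 330°) = (0.8660, -0.5000); from cell (1,1)
  next x-line at t=0.9584, next y-line at t=1.3800; Δt_x=1.1547, Δt_y=2.0000
    x: enter (2,1) at t=0.9584
    y: enter (2,0) at t=1.3800 ← occupied
  → r_1 = 1.3800
beam 2: φ=-45°, α=60°
  dir = (cos 60°, sin 60°) = (0.5000, 0.8660); from cell (1,1)
  next x-line at t=1.6600, next y-line at t=0.3580; Δt_x=2.0000, Δt_y=1.1547
    y: enter (1,2) at t=0.3580
    y: enter (1,3) at t=1.5127
    x: enter (2,3) at t=1.6600 ← occupied
  → r_2 = 1.6600
beam 3: φ=45°, α=150°
  dir = (cos 150°, sin 150°) = (-0.8660, 0.5000); from cell (1,1)
  next x-line at t=0.1963, next y-line at t=0.6200; Δt_x=1.1547, Δt_y=2.0000
    x: enter (0,1) at t=0.1963 ← occupied
  → r_3 = 0.1963
beam 4: φ=135°, α=240°
  dir = (cos 240°, sin 240°) = (-0.5000, -0.8660); from cell (1,1)
  next x-line at t=0.3400, next y-line at t=0.7967; Δt_x=2.0000, Δt_y=1.1547
    x: enter (0,1) at t=0.3400 ← occupied
  → r_4 = 0.3400

ranges = [1.3800, 1.6600, 0.1963, 0.3400]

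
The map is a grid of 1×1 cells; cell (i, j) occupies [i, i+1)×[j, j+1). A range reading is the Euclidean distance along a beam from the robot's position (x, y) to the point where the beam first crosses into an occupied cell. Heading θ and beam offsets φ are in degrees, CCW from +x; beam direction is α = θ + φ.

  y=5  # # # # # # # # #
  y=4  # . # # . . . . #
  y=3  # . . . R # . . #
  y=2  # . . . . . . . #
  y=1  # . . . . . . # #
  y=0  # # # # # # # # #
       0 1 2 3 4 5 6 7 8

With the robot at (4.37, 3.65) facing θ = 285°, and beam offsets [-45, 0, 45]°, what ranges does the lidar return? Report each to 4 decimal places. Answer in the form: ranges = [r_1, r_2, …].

ranges = [3.0600, 2.7435, 0.7275]

beam 1: φ=-45°, α=240°
  dir = (cos 240°, sin 240°) = (-0.5000, -0.8660); from cell (4,3)
  next x-line at t=0.7400, next y-line at t=0.7506; Δt_x=2.0000, Δt_y=1.1547
    x: enter (3,3) at t=0.7400
    y: enter (3,2) at t=0.7506
    y: enter (3,1) at t=1.9053
    x: enter (2,1) at t=2.7400
    y: enter (2,0) at t=3.0600 ← occupied
  → r_1 = 3.0600
beam 2: φ=0°, α=285°
  dir = (cos 285°, sin 285°) = (0.2588, -0.9659); from cell (4,3)
  next x-line at t=2.4341, next y-line at t=0.6729; Δt_x=3.8637, Δt_y=1.0353
    y: enter (4,2) at t=0.6729
    y: enter (4,1) at t=1.7082
    x: enter (5,1) at t=2.4341
    y: enter (5,0) at t=2.7435 ← occupied
  → r_2 = 2.7435
beam 3: φ=45°, α=330°
  dir = (cos 330°, sin 330°) = (0.8660, -0.5000); from cell (4,3)
  next x-line at t=0.7275, next y-line at t=1.3000; Δt_x=1.1547, Δt_y=2.0000
    x: enter (5,3) at t=0.7275 ← occupied
  → r_3 = 0.7275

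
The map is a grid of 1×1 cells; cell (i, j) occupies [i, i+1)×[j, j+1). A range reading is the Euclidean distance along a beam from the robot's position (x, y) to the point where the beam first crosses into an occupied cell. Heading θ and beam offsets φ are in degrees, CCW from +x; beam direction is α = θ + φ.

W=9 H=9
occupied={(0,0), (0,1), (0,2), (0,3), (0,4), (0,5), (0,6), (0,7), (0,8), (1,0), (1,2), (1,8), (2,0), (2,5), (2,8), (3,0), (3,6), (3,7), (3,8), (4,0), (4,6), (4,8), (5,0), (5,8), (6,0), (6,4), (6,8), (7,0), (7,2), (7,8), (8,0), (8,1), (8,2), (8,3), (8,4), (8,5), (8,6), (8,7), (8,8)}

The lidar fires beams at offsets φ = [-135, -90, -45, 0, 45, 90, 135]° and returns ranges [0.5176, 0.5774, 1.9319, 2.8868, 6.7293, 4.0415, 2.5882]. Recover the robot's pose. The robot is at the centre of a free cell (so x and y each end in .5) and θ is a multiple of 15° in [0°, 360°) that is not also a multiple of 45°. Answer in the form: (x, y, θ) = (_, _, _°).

(x, y, θ) = (4.5, 1.5, 30°)

Candidates: 42 free-cell centres × 16 headings = 672 poses. Raycast each; keep the one whose scan matches to 4 dp.
  (4.5, 7.5, 60°): beam 2 = 4.0415 ≠ 0.5774 ✗
  (1.5, 7.5, 30°): beam 1 = 1.9319 ≠ 0.5176 ✗
  (2.5, 3.5, 300°): beam 1 = 1.5529 ≠ 0.5176 ✗
  …
  (4.5, 1.5, 30°): r_1=0.5176, r_2=0.5774, r_3=1.9319, r_4=2.8868, r_5=6.7293, r_6=4.0415, r_7=2.5882 — all match ✓
No second candidate reproduces the full scan.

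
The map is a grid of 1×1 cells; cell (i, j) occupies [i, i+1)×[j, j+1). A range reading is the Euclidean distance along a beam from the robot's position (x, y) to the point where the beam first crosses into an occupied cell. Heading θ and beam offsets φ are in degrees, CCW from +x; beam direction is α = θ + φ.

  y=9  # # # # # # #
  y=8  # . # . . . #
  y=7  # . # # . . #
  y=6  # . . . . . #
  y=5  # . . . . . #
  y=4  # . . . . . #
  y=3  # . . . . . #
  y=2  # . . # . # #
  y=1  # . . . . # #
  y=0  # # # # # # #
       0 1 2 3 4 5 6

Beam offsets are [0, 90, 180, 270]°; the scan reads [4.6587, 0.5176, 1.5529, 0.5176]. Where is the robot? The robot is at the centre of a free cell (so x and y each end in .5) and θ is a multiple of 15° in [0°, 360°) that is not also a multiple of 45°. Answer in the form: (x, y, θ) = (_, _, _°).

Enumerate (i+0.5, j+0.5, θ) over the 34 free cells and 16 admissible headings. For each, cast all 4 beams and compare to the given ranges.
  (3.5, 1.5, 345°): beam 1 = 1.5529 ≠ 4.6587 ✗
  (2.5, 3.5, 300°): beam 1 = 1.0000 ≠ 4.6587 ✗
  (1.5, 1.5, 120°): beam 1 = 1.0000 ≠ 4.6587 ✗
  …
  (4.5, 2.5, 105°): r_1=4.6587, r_2=0.5176, r_3=1.5529, r_4=0.5176 — all match ✓
Only this pose fits every beam.

(x, y, θ) = (4.5, 2.5, 105°)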